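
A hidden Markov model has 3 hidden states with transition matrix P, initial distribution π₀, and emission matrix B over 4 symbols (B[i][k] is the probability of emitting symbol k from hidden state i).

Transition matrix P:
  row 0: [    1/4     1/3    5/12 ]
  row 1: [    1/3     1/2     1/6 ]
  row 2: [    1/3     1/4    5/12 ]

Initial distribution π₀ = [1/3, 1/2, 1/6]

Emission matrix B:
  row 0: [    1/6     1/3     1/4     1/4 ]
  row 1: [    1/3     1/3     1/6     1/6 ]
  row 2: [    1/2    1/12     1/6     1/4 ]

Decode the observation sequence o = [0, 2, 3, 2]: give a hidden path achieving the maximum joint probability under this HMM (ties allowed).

path = [1, 0, 2, 0]

t=0: δ = [5.556e-02, 1.667e-01, 8.333e-02]  (obs o_0=0)
t=1: δ = [1.389e-02, 1.389e-02, 5.787e-03]  ψ = [1, 1, 2]  (obs o_1=2)
t=2: δ = [1.157e-03, 1.157e-03, 1.447e-03]  ψ = [1, 1, 0]  (obs o_2=3)
t=3: δ = [1.206e-04, 9.645e-05, 1.005e-04]  ψ = [2, 1, 2]  (obs o_3=2)
backtrack: best end state = 0; path = [1, 0, 2, 0]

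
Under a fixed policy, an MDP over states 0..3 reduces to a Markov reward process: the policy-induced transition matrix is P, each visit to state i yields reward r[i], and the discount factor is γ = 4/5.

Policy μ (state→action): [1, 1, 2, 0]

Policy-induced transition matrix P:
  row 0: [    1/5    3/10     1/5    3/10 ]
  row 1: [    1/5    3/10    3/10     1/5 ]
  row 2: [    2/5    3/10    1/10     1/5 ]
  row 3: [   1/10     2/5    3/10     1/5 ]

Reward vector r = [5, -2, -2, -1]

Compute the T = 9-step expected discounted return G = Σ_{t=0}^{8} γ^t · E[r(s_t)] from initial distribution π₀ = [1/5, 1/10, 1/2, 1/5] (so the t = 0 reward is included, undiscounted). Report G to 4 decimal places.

t=0: π = [0.2000, 0.1000, 0.5000, 0.2000], E[r] = -0.4000, γ^t·E[r] = -0.400000, running G = -0.400000
t=1: π = [0.2800, 0.3200, 0.1800, 0.2200], E[r] = 0.1800, γ^t·E[r] = 0.144000, running G = -0.256000
t=2: π = [0.2140, 0.3220, 0.2360, 0.2280], E[r] = -0.2740, γ^t·E[r] = -0.175360, running G = -0.431360
t=3: π = [0.2244, 0.3228, 0.2314, 0.2214], E[r] = -0.2078, γ^t·E[r] = -0.106394, running G = -0.537754
t=4: π = [0.2241, 0.3221, 0.2313, 0.2224], E[r] = -0.2086, γ^t·E[r] = -0.085434, running G = -0.623188
t=5: π = [0.2240, 0.3222, 0.2313, 0.2224], E[r] = -0.2095, γ^t·E[r] = -0.068650, running G = -0.691838
t=6: π = [0.2240, 0.3222, 0.2313, 0.2224], E[r] = -0.2094, γ^t·E[r] = -0.054900, running G = -0.746738
t=7: π = [0.2240, 0.3222, 0.2313, 0.2224], E[r] = -0.2094, γ^t·E[r] = -0.043917, running G = -0.790654
t=8: π = [0.2240, 0.3222, 0.2313, 0.2224], E[r] = -0.2094, γ^t·E[r] = -0.035134, running G = -0.825789

G = -0.8258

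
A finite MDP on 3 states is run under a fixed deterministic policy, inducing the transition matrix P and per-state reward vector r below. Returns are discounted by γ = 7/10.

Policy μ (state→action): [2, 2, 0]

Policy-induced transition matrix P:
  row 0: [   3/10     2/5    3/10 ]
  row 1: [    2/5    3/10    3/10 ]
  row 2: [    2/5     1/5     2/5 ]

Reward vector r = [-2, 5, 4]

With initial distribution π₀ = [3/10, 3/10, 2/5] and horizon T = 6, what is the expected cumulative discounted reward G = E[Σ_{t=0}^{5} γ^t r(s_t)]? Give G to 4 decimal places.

t=0: π = [0.3000, 0.3000, 0.4000], E[r] = 2.5000, γ^t·E[r] = 2.500000, running G = 2.500000
t=1: π = [0.3700, 0.2900, 0.3400], E[r] = 2.0700, γ^t·E[r] = 1.449000, running G = 3.949000
t=2: π = [0.3630, 0.3030, 0.3340], E[r] = 2.1250, γ^t·E[r] = 1.041250, running G = 4.990250
t=3: π = [0.3637, 0.3029, 0.3334], E[r] = 2.1207, γ^t·E[r] = 0.727400, running G = 5.717650
t=4: π = [0.3636, 0.3030, 0.3333], E[r] = 2.1213, γ^t·E[r] = 0.509312, running G = 6.226962
t=5: π = [0.3636, 0.3030, 0.3333], E[r] = 2.1212, γ^t·E[r] = 0.356511, running G = 6.583473

G = 6.5835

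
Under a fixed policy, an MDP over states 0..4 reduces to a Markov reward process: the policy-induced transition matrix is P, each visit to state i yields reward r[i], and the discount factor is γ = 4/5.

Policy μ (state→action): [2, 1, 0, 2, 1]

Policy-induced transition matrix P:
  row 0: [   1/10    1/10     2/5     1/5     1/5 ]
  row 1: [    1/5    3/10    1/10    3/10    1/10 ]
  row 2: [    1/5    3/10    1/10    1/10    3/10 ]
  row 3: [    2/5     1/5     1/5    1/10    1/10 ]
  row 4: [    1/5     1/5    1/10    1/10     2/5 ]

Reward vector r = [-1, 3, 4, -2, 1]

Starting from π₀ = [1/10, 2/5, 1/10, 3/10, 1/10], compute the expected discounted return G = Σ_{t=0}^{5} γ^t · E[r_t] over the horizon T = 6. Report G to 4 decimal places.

t=0: π = [0.1000, 0.4000, 0.1000, 0.3000, 0.1000], E[r] = 1.0000, γ^t·E[r] = 1.000000, running G = 1.000000
t=1: π = [0.2500, 0.2400, 0.1600, 0.1900, 0.1600], E[r] = 0.8900, γ^t·E[r] = 0.712000, running G = 1.712000
t=2: π = [0.2130, 0.2150, 0.1940, 0.1730, 0.2050], E[r] = 1.0670, γ^t·E[r] = 0.682880, running G = 2.394880
t=3: π = [0.2133, 0.2196, 0.1812, 0.1643, 0.2216], E[r] = 1.0633, γ^t·E[r] = 0.544410, running G = 2.939290
t=4: π = [0.2115, 0.2188, 0.1804, 0.1653, 0.2241], E[r] = 1.0600, γ^t·E[r] = 0.434156, running G = 3.373445
t=5: π = [0.2119, 0.2188, 0.1800, 0.1649, 0.2245], E[r] = 1.0590, γ^t·E[r] = 0.347006, running G = 3.720451

G = 3.7205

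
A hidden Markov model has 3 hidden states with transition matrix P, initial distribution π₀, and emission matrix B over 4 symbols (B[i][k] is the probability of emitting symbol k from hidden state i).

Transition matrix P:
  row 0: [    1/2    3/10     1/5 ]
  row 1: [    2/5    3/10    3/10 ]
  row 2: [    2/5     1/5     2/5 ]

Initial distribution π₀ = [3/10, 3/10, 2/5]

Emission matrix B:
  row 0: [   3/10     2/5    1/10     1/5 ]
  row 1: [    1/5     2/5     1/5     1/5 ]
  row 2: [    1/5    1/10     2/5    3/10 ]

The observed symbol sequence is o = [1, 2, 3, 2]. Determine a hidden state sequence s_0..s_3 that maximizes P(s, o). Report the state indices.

path = [1, 2, 2, 2]

t=0: δ = [1.200e-01, 1.200e-01, 4.000e-02]  (obs o_0=1)
t=1: δ = [6.000e-03, 7.200e-03, 1.440e-02]  ψ = [0, 0, 1]  (obs o_1=2)
t=2: δ = [1.152e-03, 5.760e-04, 1.728e-03]  ψ = [2, 2, 2]  (obs o_2=3)
t=3: δ = [6.912e-05, 6.912e-05, 2.765e-04]  ψ = [2, 0, 2]  (obs o_3=2)
backtrack: best end state = 2; path = [1, 2, 2, 2]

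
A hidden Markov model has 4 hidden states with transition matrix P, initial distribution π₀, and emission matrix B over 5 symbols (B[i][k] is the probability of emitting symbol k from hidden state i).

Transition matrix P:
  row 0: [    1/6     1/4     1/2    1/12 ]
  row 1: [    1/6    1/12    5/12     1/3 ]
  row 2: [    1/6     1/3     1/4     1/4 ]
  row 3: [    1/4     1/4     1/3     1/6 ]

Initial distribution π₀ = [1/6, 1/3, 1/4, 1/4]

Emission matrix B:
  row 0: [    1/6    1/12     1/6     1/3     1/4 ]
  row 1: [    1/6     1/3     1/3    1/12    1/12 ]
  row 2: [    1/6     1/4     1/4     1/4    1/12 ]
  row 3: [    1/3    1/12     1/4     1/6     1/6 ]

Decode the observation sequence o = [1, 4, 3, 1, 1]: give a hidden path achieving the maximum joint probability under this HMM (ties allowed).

t=0: δ = [1.389e-02, 1.111e-01, 6.250e-02, 2.083e-02]  (obs o_0=1)
t=1: δ = [4.630e-03, 1.736e-03, 3.858e-03, 6.173e-03]  ψ = [1, 2, 1, 1]  (obs o_1=4)
t=2: δ = [5.144e-04, 1.286e-04, 5.787e-04, 1.715e-04]  ψ = [3, 3, 0, 3]  (obs o_2=3)
t=3: δ = [8.038e-06, 6.430e-05, 6.430e-05, 1.206e-05]  ψ = [2, 2, 0, 2]  (obs o_3=1)
t=4: δ = [8.931e-07, 7.144e-06, 6.698e-06, 1.786e-06]  ψ = [1, 2, 1, 1]  (obs o_4=1)
backtrack: best end state = 1; path = [1, 3, 0, 2, 1]

path = [1, 3, 0, 2, 1]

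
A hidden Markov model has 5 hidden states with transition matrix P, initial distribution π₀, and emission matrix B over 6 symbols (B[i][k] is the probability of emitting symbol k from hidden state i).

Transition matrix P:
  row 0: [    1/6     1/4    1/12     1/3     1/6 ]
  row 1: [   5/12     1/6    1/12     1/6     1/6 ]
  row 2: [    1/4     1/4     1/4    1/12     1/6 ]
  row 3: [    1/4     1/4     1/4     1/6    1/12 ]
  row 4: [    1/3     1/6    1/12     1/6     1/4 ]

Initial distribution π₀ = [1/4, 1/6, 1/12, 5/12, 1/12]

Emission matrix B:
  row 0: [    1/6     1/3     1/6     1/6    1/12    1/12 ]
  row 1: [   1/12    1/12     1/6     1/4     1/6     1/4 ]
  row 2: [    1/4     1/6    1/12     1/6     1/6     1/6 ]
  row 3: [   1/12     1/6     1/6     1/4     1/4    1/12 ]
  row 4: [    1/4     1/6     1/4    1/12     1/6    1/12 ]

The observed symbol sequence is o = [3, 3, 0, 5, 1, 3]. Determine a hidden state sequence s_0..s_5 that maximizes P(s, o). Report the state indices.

path = [3, 1, 0, 1, 0, 3]

t=0: δ = [4.167e-02, 4.167e-02, 1.389e-02, 1.042e-01, 6.944e-03]  (obs o_0=3)
t=1: δ = [4.340e-03, 6.510e-03, 4.340e-03, 4.340e-03, 7.234e-04]  ψ = [3, 3, 3, 3, 3]  (obs o_1=3)
t=2: δ = [4.521e-04, 9.042e-05, 2.713e-04, 1.206e-04, 2.713e-04]  ψ = [1, 0, 2, 0, 1]  (obs o_2=0)
t=3: δ = [7.535e-06, 2.826e-05, 1.130e-05, 1.256e-05, 6.279e-06]  ψ = [4, 0, 2, 0, 0]  (obs o_3=5)
t=4: δ = [3.925e-06, 3.925e-07, 5.233e-07, 7.849e-07, 7.849e-07]  ψ = [1, 1, 3, 1, 1]  (obs o_4=1)
t=5: δ = [1.090e-07, 2.453e-07, 5.451e-08, 3.270e-07, 5.451e-08]  ψ = [0, 0, 0, 0, 0]  (obs o_5=3)
backtrack: best end state = 3; path = [3, 1, 0, 1, 0, 3]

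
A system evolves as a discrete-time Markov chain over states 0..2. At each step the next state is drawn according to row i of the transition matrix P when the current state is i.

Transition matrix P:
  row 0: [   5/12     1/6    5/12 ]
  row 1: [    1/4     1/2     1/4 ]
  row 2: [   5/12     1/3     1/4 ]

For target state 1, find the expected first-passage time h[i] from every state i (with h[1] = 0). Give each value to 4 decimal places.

First-step conditioning: h[1] = 0; for i ≠ 1, h[i] = 1 + Σ_k P[i][k]·h[k].
  h[0] = 1 + 5/12·h[0] + 5/12·h[2]
  h[2] = 1 + 5/12·h[0] + 1/4·h[2]
Solving the 2×2 linear system over states ≠ 1 gives exactly h = [84/19, 0, 72/19] (h[1] = 0 is the target).

h = [4.4211, 0.0000, 3.7895]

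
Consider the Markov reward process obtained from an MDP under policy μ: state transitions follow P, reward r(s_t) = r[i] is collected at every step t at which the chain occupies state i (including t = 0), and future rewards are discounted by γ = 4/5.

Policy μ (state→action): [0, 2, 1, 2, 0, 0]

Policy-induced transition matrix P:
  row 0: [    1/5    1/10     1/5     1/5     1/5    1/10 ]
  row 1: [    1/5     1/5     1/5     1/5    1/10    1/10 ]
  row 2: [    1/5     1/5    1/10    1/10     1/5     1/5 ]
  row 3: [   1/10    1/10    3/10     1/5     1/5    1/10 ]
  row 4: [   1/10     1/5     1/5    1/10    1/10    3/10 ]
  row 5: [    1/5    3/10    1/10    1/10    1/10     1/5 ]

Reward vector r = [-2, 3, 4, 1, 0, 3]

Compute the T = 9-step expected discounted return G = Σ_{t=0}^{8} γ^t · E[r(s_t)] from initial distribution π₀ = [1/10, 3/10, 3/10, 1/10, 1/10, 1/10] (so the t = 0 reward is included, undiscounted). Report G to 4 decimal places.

t=0: π = [0.1000, 0.3000, 0.3000, 0.1000, 0.1000, 0.1000], E[r] = 2.3000, γ^t·E[r] = 2.300000, running G = 2.300000
t=1: π = [0.1800, 0.1900, 0.1700, 0.1500, 0.1500, 0.1600], E[r] = 1.5200, γ^t·E[r] = 1.216000, running G = 3.516000
t=2: π = [0.1700, 0.1830, 0.1820, 0.1520, 0.1500, 0.1630], E[r] = 1.5780, γ^t·E[r] = 1.009920, running G = 4.525920
t=3: π = [0.1698, 0.1841, 0.1807, 0.1505, 0.1504, 0.1645], E[r] = 1.5795, γ^t·E[r] = 0.808704, running G = 5.334624
t=4: π = [0.1699, 0.1844, 0.1805, 0.1504, 0.1501, 0.1646], E[r] = 1.5798, γ^t·E[r] = 0.647086, running G = 5.981710
t=5: π = [0.1699, 0.1844, 0.1805, 0.1505, 0.1501, 0.1645], E[r] = 1.5796, γ^t·E[r] = 0.517598, running G = 6.499308
t=6: π = [0.1699, 0.1844, 0.1805, 0.1505, 0.1501, 0.1645], E[r] = 1.5796, γ^t·E[r] = 0.414074, running G = 6.913382
t=7: π = [0.1699, 0.1844, 0.1805, 0.1505, 0.1501, 0.1645], E[r] = 1.5796, γ^t·E[r] = 0.331261, running G = 7.244643
t=8: π = [0.1699, 0.1844, 0.1805, 0.1505, 0.1501, 0.1645], E[r] = 1.5796, γ^t·E[r] = 0.265009, running G = 7.509651

G = 7.5097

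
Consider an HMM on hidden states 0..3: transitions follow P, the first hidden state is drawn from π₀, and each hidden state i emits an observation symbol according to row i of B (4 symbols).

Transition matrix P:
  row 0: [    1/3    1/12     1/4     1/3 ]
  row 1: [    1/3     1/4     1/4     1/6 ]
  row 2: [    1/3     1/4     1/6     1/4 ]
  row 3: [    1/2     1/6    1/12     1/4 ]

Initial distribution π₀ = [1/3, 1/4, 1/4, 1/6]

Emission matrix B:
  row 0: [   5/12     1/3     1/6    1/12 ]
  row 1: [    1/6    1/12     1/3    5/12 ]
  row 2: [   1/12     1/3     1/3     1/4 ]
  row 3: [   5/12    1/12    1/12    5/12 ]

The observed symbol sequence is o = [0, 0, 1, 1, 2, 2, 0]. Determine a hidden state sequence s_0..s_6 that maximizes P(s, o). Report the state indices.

t=0: δ = [1.389e-01, 4.167e-02, 2.083e-02, 6.944e-02]  (obs o_0=0)
t=1: δ = [1.929e-02, 1.929e-03, 2.894e-03, 1.929e-02]  ψ = [0, 0, 0, 0]  (obs o_1=0)
t=2: δ = [3.215e-03, 2.679e-04, 1.608e-03, 5.358e-04]  ψ = [3, 3, 0, 0]  (obs o_2=1)
t=3: δ = [3.572e-04, 3.349e-05, 2.679e-04, 8.931e-05]  ψ = [0, 2, 0, 0]  (obs o_3=1)
t=4: δ = [1.985e-05, 2.233e-05, 2.977e-05, 9.923e-06]  ψ = [0, 2, 0, 0]  (obs o_4=2)
t=5: δ = [1.654e-06, 2.481e-06, 1.861e-06, 6.202e-07]  ψ = [2, 2, 1, 2]  (obs o_5=2)
t=6: δ = [3.445e-07, 1.034e-07, 5.168e-08, 2.297e-07]  ψ = [1, 1, 1, 0]  (obs o_6=0)
backtrack: best end state = 0; path = [0, 3, 0, 0, 2, 1, 0]

path = [0, 3, 0, 0, 2, 1, 0]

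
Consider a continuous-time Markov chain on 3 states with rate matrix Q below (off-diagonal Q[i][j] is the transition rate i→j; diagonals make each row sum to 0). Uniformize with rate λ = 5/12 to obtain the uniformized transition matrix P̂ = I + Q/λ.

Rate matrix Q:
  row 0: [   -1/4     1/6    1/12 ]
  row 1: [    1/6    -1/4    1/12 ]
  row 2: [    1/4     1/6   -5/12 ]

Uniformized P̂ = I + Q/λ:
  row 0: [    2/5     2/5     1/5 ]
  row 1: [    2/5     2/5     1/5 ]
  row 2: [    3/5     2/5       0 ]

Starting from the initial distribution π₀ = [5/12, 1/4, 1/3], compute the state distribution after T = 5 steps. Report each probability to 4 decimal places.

t=0: π = [0.4167, 0.2500, 0.3333]
t=1: π = [0.4667, 0.4000, 0.1333]
t=2: π = [0.4267, 0.4000, 0.1733]
t=3: π = [0.4347, 0.4000, 0.1653]
t=4: π = [0.4331, 0.4000, 0.1669]
t=5: π = [0.4334, 0.4000, 0.1666]

π = [0.4334, 0.4000, 0.1666]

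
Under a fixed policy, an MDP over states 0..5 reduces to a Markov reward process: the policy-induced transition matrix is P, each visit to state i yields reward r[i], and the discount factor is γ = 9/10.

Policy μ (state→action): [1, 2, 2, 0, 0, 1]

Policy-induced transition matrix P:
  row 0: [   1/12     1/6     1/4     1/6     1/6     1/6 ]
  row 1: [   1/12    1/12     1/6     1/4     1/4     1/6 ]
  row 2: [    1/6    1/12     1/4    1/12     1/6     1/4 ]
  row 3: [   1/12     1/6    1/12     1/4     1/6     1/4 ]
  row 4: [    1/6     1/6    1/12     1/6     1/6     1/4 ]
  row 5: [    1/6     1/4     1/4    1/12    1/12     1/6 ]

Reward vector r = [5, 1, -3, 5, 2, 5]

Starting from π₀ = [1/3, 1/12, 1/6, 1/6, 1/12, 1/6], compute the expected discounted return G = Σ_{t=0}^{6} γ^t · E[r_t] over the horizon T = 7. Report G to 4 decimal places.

G = 13.1704

t=0: π = [0.3333, 0.0833, 0.1667, 0.1667, 0.0833, 0.1667], E[r] = 3.0833, γ^t·E[r] = 3.083333, running G = 3.083333
t=1: π = [0.1181, 0.1597, 0.2014, 0.1597, 0.1597, 0.2014], E[r] = 2.2708, γ^t·E[r] = 2.043750, running G = 5.127083
t=2: π = [0.1302, 0.1534, 0.1834, 0.1597, 0.1632, 0.2101], E[r] = 2.4294, γ^t·E[r] = 1.967813, running G = 7.094896
t=3: π = [0.1297, 0.1561, 0.1834, 0.1600, 0.1619, 0.2089], E[r] = 2.4226, γ^t·E[r] = 1.766039, running G = 8.860935
t=4: π = [0.1295, 0.1558, 0.1833, 0.1603, 0.1623, 0.2088], E[r] = 2.4233, γ^t·E[r] = 1.589957, running G = 10.450892
t=5: π = [0.1295, 0.1558, 0.1833, 0.1603, 0.1623, 0.2088], E[r] = 2.4240, γ^t·E[r] = 1.431348, running G = 11.882240
t=6: π = [0.1295, 0.1558, 0.1833, 0.1603, 0.1622, 0.2088], E[r] = 2.4240, γ^t·E[r] = 1.288202, running G = 13.170441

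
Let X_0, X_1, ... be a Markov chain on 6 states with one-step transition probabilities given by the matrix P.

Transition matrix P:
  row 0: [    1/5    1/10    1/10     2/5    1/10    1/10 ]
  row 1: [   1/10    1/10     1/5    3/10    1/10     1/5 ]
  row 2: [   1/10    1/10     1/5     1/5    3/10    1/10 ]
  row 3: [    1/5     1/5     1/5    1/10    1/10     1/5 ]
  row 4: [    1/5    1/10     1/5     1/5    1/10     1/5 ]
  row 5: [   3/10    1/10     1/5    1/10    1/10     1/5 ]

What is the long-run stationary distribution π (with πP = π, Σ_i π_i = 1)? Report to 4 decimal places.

Balance equations π_j = Σ_i π_i·P[i][j]:
  π_0 = 1/5·π_0 + 1/10·π_1 + 1/10·π_2 + 1/5·π_3 + 1/5·π_4 + 3/10·π_5
  π_1 = 1/10·π_0 + 1/10·π_1 + 1/10·π_2 + 1/5·π_3 + 1/10·π_4 + 1/10·π_5
  π_2 = 1/10·π_0 + 1/5·π_1 + 1/5·π_2 + 1/5·π_3 + 1/5·π_4 + 1/5·π_5
  π_3 = 2/5·π_0 + 3/10·π_1 + 1/5·π_2 + 1/10·π_3 + 1/5·π_4 + 1/10·π_5
  π_4 = 1/10·π_0 + 1/10·π_1 + 3/10·π_2 + 1/10·π_3 + 1/10·π_4 + 1/10·π_5
  normalize: π_0 + π_1 + π_2 + π_3 + π_4 + π_5 = 1
Solving the linear system gives exactly π = [203/1091, 13221/109100, 1979/10910, 2311/10910, 3717/27275, 17811/109100].

π = [0.1861, 0.1212, 0.1814, 0.2118, 0.1363, 0.1633]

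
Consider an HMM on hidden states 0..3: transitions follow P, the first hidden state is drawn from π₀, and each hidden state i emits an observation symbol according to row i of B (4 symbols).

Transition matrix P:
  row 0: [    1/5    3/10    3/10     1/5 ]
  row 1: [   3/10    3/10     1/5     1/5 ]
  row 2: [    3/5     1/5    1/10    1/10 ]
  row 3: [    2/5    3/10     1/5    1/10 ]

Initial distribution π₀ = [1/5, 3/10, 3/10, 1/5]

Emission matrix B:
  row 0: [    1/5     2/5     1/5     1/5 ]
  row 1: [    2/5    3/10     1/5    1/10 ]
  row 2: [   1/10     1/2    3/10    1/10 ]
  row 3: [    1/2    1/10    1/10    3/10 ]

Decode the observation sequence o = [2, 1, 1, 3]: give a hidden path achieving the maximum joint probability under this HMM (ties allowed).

path = [2, 0, 2, 0]

t=0: δ = [4.000e-02, 6.000e-02, 9.000e-02, 2.000e-02]  (obs o_0=2)
t=1: δ = [2.160e-02, 5.400e-03, 6.000e-03, 1.200e-03]  ψ = [2, 1, 0, 1]  (obs o_1=1)
t=2: δ = [1.728e-03, 1.944e-03, 3.240e-03, 4.320e-04]  ψ = [0, 0, 0, 0]  (obs o_2=1)
t=3: δ = [3.888e-04, 6.480e-05, 5.184e-05, 1.166e-04]  ψ = [2, 2, 0, 1]  (obs o_3=3)
backtrack: best end state = 0; path = [2, 0, 2, 0]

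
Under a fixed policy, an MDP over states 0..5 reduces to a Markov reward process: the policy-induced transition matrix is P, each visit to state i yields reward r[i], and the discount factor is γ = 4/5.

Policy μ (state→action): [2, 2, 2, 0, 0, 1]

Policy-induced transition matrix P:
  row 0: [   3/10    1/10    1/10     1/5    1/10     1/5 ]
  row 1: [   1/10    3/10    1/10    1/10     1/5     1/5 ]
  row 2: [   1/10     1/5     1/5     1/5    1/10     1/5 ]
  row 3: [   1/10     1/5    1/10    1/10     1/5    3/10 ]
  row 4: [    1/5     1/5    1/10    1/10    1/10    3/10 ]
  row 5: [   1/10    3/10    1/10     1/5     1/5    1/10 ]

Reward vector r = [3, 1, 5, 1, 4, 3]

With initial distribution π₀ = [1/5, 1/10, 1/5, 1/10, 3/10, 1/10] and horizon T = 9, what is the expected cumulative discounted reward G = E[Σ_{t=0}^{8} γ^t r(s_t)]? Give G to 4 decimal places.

G = 12.0834

t=0: π = [0.2000, 0.1000, 0.2000, 0.1000, 0.3000, 0.1000], E[r] = 3.3000, γ^t·E[r] = 3.300000, running G = 3.300000
t=1: π = [0.1700, 0.2000, 0.1200, 0.1500, 0.1300, 0.2300], E[r] = 2.6700, γ^t·E[r] = 2.136000, running G = 5.436000
t=2: π = [0.1470, 0.2260, 0.1120, 0.1520, 0.1580, 0.2050], E[r] = 2.6260, γ^t·E[r] = 1.680640, running G = 7.116640
t=3: π = [0.1452, 0.2284, 0.1112, 0.1464, 0.1583, 0.2105], E[r] = 2.6311, γ^t·E[r] = 1.347123, running G = 8.463763
t=4: π = [0.1449, 0.2294, 0.1111, 0.1467, 0.1585, 0.2094], E[r] = 2.6287, γ^t·E[r] = 1.076695, running G = 9.540458
t=5: π = [0.1448, 0.2294, 0.1111, 0.1465, 0.1585, 0.2096], E[r] = 2.6289, γ^t·E[r] = 0.861440, running G = 10.401898
t=6: π = [0.1448, 0.2294, 0.1111, 0.1466, 0.1586, 0.2096], E[r] = 2.6288, γ^t·E[r] = 0.689135, running G = 11.091033
t=7: π = [0.1448, 0.2294, 0.1111, 0.1465, 0.1586, 0.2096], E[r] = 2.6288, γ^t·E[r] = 0.551309, running G = 11.642343
t=8: π = [0.1448, 0.2294, 0.1111, 0.1465, 0.1586, 0.2096], E[r] = 2.6288, γ^t·E[r] = 0.441047, running G = 12.083390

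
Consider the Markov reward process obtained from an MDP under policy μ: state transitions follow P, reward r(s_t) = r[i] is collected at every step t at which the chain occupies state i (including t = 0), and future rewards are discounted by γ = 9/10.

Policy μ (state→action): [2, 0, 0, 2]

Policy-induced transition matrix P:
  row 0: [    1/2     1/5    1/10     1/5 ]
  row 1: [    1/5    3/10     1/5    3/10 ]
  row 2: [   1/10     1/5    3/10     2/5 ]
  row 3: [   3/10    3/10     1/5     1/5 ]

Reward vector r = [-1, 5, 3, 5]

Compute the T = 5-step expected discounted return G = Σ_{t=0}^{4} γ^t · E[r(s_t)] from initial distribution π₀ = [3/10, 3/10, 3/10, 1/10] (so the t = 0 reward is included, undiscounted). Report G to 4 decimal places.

G = 11.5592

t=0: π = [0.3000, 0.3000, 0.3000, 0.1000], E[r] = 2.6000, γ^t·E[r] = 2.600000, running G = 2.600000
t=1: π = [0.2700, 0.2400, 0.2000, 0.2900], E[r] = 2.9800, γ^t·E[r] = 2.682000, running G = 5.282000
t=2: π = [0.2900, 0.2530, 0.1930, 0.2640], E[r] = 2.8740, γ^t·E[r] = 2.327940, running G = 7.609940
t=3: π = [0.2941, 0.2517, 0.1903, 0.2639], E[r] = 2.8548, γ^t·E[r] = 2.081149, running G = 9.691089
t=4: π = [0.2956, 0.2516, 0.1896, 0.2632], E[r] = 2.8472, γ^t·E[r] = 1.868061, running G = 11.559150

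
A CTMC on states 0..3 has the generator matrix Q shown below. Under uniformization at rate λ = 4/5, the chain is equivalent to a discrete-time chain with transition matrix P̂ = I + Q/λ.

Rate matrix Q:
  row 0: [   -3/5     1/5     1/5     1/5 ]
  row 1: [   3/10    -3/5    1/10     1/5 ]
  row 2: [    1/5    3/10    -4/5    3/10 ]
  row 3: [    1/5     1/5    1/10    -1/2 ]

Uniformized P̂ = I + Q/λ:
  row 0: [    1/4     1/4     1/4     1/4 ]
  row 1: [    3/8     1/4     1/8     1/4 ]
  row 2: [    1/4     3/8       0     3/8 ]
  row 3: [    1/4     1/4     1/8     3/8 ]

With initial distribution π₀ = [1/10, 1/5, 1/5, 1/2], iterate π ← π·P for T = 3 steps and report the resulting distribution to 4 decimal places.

t=0: π = [0.1000, 0.2000, 0.2000, 0.5000]
t=1: π = [0.2750, 0.2750, 0.1125, 0.3375]
t=2: π = [0.2844, 0.2641, 0.1453, 0.3063]
t=3: π = [0.2830, 0.2682, 0.1424, 0.3064]

π = [0.2830, 0.2682, 0.1424, 0.3064]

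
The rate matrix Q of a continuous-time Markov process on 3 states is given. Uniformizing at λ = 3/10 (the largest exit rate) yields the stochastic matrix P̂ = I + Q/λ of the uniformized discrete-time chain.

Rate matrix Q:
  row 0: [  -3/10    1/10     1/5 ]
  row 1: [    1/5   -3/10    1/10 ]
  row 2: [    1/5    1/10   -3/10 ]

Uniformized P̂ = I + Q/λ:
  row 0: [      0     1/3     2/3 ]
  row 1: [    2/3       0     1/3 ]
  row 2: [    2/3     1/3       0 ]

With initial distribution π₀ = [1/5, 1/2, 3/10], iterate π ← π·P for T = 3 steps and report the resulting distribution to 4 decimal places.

t=0: π = [0.2000, 0.5000, 0.3000]
t=1: π = [0.5333, 0.1667, 0.3000]
t=2: π = [0.3111, 0.2778, 0.4111]
t=3: π = [0.4593, 0.2407, 0.3000]

π = [0.4593, 0.2407, 0.3000]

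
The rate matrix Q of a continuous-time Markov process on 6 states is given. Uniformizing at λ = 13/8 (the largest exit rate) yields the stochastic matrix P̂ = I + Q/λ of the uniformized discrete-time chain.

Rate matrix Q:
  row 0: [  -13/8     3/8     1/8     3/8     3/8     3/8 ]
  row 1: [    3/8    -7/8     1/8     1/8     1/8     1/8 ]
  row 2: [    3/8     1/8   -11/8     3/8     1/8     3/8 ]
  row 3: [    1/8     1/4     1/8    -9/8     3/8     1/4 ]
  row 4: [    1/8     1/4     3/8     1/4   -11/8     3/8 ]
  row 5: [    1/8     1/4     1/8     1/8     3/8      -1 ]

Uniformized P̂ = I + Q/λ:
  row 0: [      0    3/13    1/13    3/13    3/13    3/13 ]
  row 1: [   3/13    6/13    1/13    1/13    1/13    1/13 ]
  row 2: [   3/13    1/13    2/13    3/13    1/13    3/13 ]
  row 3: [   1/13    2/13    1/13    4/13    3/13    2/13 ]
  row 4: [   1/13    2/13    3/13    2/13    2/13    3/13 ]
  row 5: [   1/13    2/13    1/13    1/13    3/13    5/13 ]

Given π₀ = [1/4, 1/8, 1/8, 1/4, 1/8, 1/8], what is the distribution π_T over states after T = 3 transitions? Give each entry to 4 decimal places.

π = [0.1185, 0.2204, 0.1117, 0.1643, 0.1672, 0.2180]

t=0: π = [0.2500, 0.1250, 0.1250, 0.2500, 0.1250, 0.1250]
t=1: π = [0.0962, 0.2019, 0.1058, 0.2019, 0.1827, 0.2115]
t=2: π = [0.1169, 0.2152, 0.1132, 0.1686, 0.1694, 0.2167]
t=3: π = [0.1185, 0.2204, 0.1117, 0.1643, 0.1672, 0.2180]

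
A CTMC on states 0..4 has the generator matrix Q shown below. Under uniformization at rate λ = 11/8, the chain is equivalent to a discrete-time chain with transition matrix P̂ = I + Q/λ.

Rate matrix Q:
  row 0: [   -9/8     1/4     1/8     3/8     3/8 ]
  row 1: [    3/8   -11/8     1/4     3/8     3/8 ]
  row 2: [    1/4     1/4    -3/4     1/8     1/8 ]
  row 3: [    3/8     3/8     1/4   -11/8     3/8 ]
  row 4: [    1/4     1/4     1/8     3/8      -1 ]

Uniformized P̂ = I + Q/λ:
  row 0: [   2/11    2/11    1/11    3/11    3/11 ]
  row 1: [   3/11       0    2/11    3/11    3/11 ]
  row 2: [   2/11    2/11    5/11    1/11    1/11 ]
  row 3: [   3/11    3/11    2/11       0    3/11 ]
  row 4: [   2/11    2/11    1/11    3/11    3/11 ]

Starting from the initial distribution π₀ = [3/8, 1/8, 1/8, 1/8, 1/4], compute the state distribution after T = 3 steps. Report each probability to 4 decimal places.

t=0: π = [0.3750, 0.1250, 0.1250, 0.1250, 0.2500]
t=1: π = [0.2045, 0.1705, 0.1591, 0.2159, 0.2500]
t=2: π = [0.2169, 0.1705, 0.1839, 0.1849, 0.2438]
t=3: π = [0.2141, 0.1676, 0.1901, 0.1889, 0.2393]

π = [0.2141, 0.1676, 0.1901, 0.1889, 0.2393]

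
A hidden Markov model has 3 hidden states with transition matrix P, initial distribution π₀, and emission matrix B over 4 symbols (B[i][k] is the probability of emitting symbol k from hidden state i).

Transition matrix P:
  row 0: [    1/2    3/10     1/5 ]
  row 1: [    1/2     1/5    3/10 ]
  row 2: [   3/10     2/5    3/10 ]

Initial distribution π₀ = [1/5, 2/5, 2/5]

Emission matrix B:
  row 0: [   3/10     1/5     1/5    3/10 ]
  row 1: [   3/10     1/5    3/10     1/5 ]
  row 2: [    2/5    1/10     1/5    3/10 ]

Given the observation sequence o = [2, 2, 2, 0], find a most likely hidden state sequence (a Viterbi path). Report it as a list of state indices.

path = [1, 0, 0, 0]

t=0: δ = [4.000e-02, 1.200e-01, 8.000e-02]  (obs o_0=2)
t=1: δ = [1.200e-02, 9.600e-03, 7.200e-03]  ψ = [1, 2, 1]  (obs o_1=2)
t=2: δ = [1.200e-03, 1.080e-03, 5.760e-04]  ψ = [0, 0, 1]  (obs o_2=2)
t=3: δ = [1.800e-04, 1.080e-04, 1.296e-04]  ψ = [0, 0, 1]  (obs o_3=0)
backtrack: best end state = 0; path = [1, 0, 0, 0]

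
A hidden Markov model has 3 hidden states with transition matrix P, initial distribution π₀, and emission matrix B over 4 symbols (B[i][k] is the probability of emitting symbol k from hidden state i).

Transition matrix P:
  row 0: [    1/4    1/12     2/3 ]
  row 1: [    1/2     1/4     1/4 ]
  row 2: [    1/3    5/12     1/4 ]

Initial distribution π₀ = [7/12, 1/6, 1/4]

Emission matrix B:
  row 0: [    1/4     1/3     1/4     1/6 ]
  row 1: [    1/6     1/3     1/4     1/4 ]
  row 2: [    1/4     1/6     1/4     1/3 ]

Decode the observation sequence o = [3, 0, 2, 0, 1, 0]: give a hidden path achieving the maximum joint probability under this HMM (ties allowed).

t=0: δ = [9.722e-02, 4.167e-02, 8.333e-02]  (obs o_0=3)
t=1: δ = [6.944e-03, 5.787e-03, 1.620e-02]  ψ = [2, 2, 0]  (obs o_1=0)
t=2: δ = [1.350e-03, 1.688e-03, 1.157e-03]  ψ = [2, 2, 0]  (obs o_2=2)
t=3: δ = [2.110e-04, 8.038e-05, 2.251e-04]  ψ = [1, 2, 0]  (obs o_3=0)
t=4: δ = [2.501e-05, 3.126e-05, 2.344e-05]  ψ = [2, 2, 0]  (obs o_4=1)
t=5: δ = [3.907e-06, 1.628e-06, 4.168e-06]  ψ = [1, 2, 0]  (obs o_5=0)
backtrack: best end state = 2; path = [0, 2, 0, 2, 0, 2]

path = [0, 2, 0, 2, 0, 2]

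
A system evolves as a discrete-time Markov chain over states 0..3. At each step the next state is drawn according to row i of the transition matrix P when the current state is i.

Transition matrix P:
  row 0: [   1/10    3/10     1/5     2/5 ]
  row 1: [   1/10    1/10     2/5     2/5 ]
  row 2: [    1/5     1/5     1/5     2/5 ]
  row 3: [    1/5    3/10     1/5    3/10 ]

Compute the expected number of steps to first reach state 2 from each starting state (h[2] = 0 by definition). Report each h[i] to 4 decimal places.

First-step conditioning: h[2] = 0; for i ≠ 2, h[i] = 1 + Σ_k P[i][k]·h[k].
  h[0] = 1 + 1/10·h[0] + 3/10·h[1] + 2/5·h[3]
  h[1] = 1 + 1/10·h[0] + 1/10·h[1] + 2/5·h[3]
  h[3] = 1 + 1/5·h[0] + 3/10·h[1] + 3/10·h[3]
Solving the 3×3 linear system over states ≠ 2 gives exactly h = [4, 10/3, 0, 4] (h[2] = 0 is the target).

h = [4.0000, 3.3333, 0.0000, 4.0000]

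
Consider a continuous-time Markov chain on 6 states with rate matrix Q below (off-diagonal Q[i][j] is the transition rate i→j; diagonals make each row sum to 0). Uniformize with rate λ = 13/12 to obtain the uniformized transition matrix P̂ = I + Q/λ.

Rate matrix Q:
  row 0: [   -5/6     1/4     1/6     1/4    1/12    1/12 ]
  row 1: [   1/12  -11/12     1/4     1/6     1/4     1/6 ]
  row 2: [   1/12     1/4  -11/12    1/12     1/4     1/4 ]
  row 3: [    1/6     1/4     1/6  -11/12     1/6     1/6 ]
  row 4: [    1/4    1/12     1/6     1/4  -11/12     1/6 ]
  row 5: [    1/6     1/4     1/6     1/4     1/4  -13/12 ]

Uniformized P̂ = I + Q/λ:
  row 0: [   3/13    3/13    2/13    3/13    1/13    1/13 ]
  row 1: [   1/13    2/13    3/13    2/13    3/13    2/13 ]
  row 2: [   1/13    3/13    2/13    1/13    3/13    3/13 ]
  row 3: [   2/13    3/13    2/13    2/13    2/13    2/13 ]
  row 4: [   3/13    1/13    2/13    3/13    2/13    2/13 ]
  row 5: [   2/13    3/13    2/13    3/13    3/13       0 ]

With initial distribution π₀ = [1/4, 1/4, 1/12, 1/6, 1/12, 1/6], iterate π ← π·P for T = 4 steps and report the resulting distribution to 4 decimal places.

π = [0.1519, 0.1885, 0.1684, 0.1768, 0.1800, 0.1345]

t=0: π = [0.2500, 0.2500, 0.0833, 0.1667, 0.0833, 0.1667]
t=1: π = [0.1538, 0.1987, 0.1731, 0.1859, 0.1731, 0.1154]
t=2: π = [0.1504, 0.1889, 0.1691, 0.1746, 0.1795, 0.1376]
t=3: π = [0.1517, 0.1886, 0.1684, 0.1768, 0.1804, 0.1341]
t=4: π = [0.1519, 0.1885, 0.1684, 0.1768, 0.1800, 0.1345]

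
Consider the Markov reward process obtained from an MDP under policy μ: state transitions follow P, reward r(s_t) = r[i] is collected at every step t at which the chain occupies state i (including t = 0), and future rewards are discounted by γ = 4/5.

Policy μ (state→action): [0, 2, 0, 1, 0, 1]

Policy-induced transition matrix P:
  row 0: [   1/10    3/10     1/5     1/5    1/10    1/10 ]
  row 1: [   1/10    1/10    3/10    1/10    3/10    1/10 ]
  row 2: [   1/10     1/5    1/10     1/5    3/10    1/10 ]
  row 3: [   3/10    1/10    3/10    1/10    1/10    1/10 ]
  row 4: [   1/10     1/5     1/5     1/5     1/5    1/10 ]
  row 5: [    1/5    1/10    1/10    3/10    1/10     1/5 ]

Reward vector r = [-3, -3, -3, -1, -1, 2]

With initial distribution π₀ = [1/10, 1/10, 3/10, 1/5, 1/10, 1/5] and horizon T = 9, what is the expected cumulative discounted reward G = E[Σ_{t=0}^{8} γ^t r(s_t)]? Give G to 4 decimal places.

t=0: π = [0.1000, 0.1000, 0.3000, 0.2000, 0.1000, 0.2000], E[r] = -1.4000, γ^t·E[r] = -1.400000, running G = -1.400000
t=1: π = [0.1600, 0.1600, 0.1800, 0.1900, 0.1900, 0.1200], E[r] = -1.6400, γ^t·E[r] = -1.312000, running G = -2.712000
t=2: π = [0.1500, 0.1690, 0.2050, 0.1770, 0.1870, 0.1120], E[r] = -1.7120, γ^t·E[r] = -1.095680, running G = -3.807680
t=3: π = [0.1466, 0.1692, 0.2029, 0.1766, 0.1935, 0.1112], E[r] = -1.7038, γ^t·E[r] = -0.872346, running G = -4.680026
t=4: π = [0.1464, 0.1690, 0.2032, 0.1765, 0.1938, 0.1111], E[r] = -1.7038, γ^t·E[r] = -0.697868, running G = -5.377894
t=5: π = [0.1464, 0.1690, 0.2031, 0.1766, 0.1938, 0.1111], E[r] = -1.7037, γ^t·E[r] = -0.558272, running G = -5.936166
t=6: π = [0.1464, 0.1690, 0.2031, 0.1766, 0.1938, 0.1111], E[r] = -1.7037, γ^t·E[r] = -0.446622, running G = -6.382788
t=7: π = [0.1464, 0.1690, 0.2031, 0.1766, 0.1938, 0.1111], E[r] = -1.7037, γ^t·E[r] = -0.357297, running G = -6.740085
t=8: π = [0.1464, 0.1690, 0.2031, 0.1766, 0.1938, 0.1111], E[r] = -1.7037, γ^t·E[r] = -0.285838, running G = -7.025923

G = -7.0259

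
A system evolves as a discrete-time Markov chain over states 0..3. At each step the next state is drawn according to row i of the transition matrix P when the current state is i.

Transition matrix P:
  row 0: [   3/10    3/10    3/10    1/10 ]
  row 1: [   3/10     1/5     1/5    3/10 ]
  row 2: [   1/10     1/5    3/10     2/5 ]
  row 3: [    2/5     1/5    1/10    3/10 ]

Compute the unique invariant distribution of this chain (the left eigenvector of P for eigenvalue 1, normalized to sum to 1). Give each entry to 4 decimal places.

π = [0.2818, 0.2282, 0.2240, 0.2660]

Balance equations π_j = Σ_i π_i·P[i][j]:
  π_0 = 3/10·π_0 + 3/10·π_1 + 1/10·π_2 + 2/5·π_3
  π_1 = 3/10·π_0 + 1/5·π_1 + 1/5·π_2 + 1/5·π_3
  π_2 = 3/10·π_0 + 1/5·π_1 + 3/10·π_2 + 1/10·π_3
  normalize: π_0 + π_1 + π_2 + π_3 = 1
Solving the linear system gives exactly π = [268/951, 217/951, 71/317, 253/951].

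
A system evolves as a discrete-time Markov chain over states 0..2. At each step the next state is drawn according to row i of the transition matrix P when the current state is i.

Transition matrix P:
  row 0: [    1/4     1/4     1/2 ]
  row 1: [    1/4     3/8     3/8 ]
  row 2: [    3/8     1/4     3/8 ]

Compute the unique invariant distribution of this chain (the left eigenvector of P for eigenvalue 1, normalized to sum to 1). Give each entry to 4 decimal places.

Balance equations π_j = Σ_i π_i·P[i][j]:
  π_0 = 1/4·π_0 + 1/4·π_1 + 3/8·π_2
  π_1 = 1/4·π_0 + 3/8·π_1 + 1/4·π_2
  normalize: π_0 + π_1 + π_2 = 1
Solving the linear system gives exactly π = [19/63, 2/7, 26/63].

π = [0.3016, 0.2857, 0.4127]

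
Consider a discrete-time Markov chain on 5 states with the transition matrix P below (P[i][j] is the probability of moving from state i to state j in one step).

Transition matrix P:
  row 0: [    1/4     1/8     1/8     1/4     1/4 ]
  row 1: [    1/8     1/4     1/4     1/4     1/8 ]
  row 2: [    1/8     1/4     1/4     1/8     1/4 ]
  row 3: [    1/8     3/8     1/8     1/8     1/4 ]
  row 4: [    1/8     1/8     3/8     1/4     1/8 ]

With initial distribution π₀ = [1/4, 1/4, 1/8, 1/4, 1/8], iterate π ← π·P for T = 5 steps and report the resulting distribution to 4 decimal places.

t=0: π = [0.2500, 0.2500, 0.1250, 0.2500, 0.1250]
t=1: π = [0.1563, 0.2344, 0.2031, 0.2031, 0.2031]
t=2: π = [0.1445, 0.2305, 0.2305, 0.1992, 0.1953]
t=3: π = [0.1431, 0.2324, 0.2314, 0.1963, 0.1968]
t=4: π = [0.1429, 0.2321, 0.2322, 0.1965, 0.1964]
t=5: π = [0.1429, 0.2322, 0.2321, 0.1964, 0.1964]

π = [0.1429, 0.2322, 0.2321, 0.1964, 0.1964]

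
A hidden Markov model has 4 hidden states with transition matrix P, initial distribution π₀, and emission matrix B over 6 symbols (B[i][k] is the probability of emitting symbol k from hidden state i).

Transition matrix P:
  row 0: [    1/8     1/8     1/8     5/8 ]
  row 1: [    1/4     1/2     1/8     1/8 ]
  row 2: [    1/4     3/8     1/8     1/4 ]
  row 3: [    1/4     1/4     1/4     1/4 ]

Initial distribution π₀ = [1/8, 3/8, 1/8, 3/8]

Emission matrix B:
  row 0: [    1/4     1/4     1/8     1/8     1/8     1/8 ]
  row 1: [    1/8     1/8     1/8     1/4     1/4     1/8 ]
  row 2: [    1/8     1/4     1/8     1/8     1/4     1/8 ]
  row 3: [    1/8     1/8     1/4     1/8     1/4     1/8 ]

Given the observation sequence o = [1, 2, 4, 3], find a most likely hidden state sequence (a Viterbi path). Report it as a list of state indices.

path = [1, 1, 1, 1]

t=0: δ = [3.125e-02, 4.688e-02, 3.125e-02, 4.688e-02]  (obs o_0=1)
t=1: δ = [1.465e-03, 2.930e-03, 1.465e-03, 4.883e-03]  ψ = [1, 1, 3, 0]  (obs o_1=2)
t=2: δ = [1.526e-04, 3.662e-04, 3.052e-04, 3.052e-04]  ψ = [3, 1, 3, 3]  (obs o_2=4)
t=3: δ = [1.144e-05, 4.578e-05, 9.537e-06, 1.192e-05]  ψ = [1, 1, 3, 0]  (obs o_3=3)
backtrack: best end state = 1; path = [1, 1, 1, 1]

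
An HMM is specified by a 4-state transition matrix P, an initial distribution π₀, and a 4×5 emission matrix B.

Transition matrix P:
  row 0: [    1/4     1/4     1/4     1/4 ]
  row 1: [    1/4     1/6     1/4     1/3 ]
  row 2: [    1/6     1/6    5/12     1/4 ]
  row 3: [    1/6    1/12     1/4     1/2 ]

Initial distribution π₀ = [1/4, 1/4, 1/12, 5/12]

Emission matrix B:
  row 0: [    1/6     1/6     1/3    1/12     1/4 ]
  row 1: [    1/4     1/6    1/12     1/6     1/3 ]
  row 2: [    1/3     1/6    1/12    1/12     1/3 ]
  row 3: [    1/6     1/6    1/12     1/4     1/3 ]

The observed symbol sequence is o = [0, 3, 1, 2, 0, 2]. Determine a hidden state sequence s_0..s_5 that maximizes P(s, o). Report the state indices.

path = [3, 3, 3, 0, 1, 0]

t=0: δ = [4.167e-02, 6.250e-02, 2.778e-02, 6.944e-02]  (obs o_0=0)
t=1: δ = [1.302e-03, 1.736e-03, 1.447e-03, 8.681e-03]  ψ = [1, 0, 3, 3]  (obs o_1=3)
t=2: δ = [2.411e-04, 1.206e-04, 3.617e-04, 7.234e-04]  ψ = [3, 3, 3, 3]  (obs o_2=1)
t=3: δ = [4.019e-05, 5.023e-06, 1.507e-05, 3.014e-05]  ψ = [3, 0, 3, 3]  (obs o_3=2)
t=4: δ = [1.674e-06, 2.512e-06, 3.349e-06, 2.512e-06]  ψ = [0, 0, 0, 3]  (obs o_4=0)
t=5: δ = [2.093e-07, 4.651e-08, 1.163e-07, 1.047e-07]  ψ = [1, 2, 2, 3]  (obs o_5=2)
backtrack: best end state = 0; path = [3, 3, 3, 0, 1, 0]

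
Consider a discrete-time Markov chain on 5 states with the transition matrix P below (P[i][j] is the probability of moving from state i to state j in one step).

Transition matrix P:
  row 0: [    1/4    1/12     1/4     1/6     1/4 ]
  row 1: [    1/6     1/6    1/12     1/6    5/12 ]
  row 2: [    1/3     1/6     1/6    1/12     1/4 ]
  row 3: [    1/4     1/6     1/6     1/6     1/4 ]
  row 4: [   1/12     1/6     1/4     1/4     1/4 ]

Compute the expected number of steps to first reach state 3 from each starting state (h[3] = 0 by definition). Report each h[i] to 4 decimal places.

First-step conditioning: h[3] = 0; for i ≠ 3, h[i] = 1 + Σ_k P[i][k]·h[k].
  h[0] = 1 + 1/4·h[0] + 1/12·h[1] + 1/4·h[2] + 1/4·h[4]
  h[1] = 1 + 1/6·h[0] + 1/6·h[1] + 1/12·h[2] + 5/12·h[4]
  h[2] = 1 + 1/3·h[0] + 1/6·h[1] + 1/6·h[2] + 1/4·h[4]
  h[4] = 1 + 1/12·h[0] + 1/6·h[1] + 1/4·h[2] + 1/4·h[4]
Solving the 4×4 linear system over states ≠ 3 gives exactly h = [20568/3535, 19968/3535, 22104/3535, 0, 18804/3535] (h[3] = 0 is the target).

h = [5.8184, 5.6487, 6.2529, 0.0000, 5.3194]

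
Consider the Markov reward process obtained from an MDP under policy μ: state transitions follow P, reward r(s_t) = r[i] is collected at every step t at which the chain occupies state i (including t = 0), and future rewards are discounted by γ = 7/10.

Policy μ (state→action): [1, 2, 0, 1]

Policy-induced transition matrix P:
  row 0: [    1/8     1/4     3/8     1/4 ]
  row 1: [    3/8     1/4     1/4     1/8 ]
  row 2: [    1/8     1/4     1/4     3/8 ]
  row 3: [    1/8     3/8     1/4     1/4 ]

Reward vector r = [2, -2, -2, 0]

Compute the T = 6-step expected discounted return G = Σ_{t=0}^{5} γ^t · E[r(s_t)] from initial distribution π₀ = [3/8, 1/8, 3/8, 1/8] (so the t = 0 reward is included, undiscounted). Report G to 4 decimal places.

t=0: π = [0.3750, 0.1250, 0.3750, 0.1250], E[r] = -0.2500, γ^t·E[r] = -0.250000, running G = -0.250000
t=1: π = [0.1563, 0.2656, 0.2969, 0.2813], E[r] = -0.8125, γ^t·E[r] = -0.568750, running G = -0.818750
t=2: π = [0.1914, 0.2852, 0.2695, 0.2539], E[r] = -0.7266, γ^t·E[r] = -0.356016, running G = -1.174766
t=3: π = [0.1963, 0.2817, 0.2739, 0.2480], E[r] = -0.7188, γ^t·E[r] = -0.246531, running G = -1.421297
t=4: π = [0.1954, 0.2810, 0.2745, 0.2490], E[r] = -0.7202, γ^t·E[r] = -0.172924, running G = -1.594220
t=5: π = [0.1953, 0.2811, 0.2744, 0.2492], E[r] = -0.7206, γ^t·E[r] = -0.121113, running G = -1.715334

G = -1.7153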